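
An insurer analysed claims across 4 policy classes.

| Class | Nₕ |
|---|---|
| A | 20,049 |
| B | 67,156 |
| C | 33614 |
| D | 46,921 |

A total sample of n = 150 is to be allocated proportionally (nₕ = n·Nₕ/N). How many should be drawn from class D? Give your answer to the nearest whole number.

42

Share of class D = 46921/167740 = 0.27972.
Allocate 150 × 0.27972 = 41.959... → 42.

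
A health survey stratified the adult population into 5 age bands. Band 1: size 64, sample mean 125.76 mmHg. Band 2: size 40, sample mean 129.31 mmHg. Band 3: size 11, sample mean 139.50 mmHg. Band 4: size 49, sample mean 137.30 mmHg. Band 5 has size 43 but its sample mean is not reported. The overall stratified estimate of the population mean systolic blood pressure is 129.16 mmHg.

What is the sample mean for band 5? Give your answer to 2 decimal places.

122.16

Σ Nₕx̄ₕ = N·μ, so 43·x̄_5 = 207·129.16 − (64·125.76 + 40·129.31 + 11·139.50 + 49·137.30).
= 26736.12 − 21483.24 = 5252.88.
x̄_5 = 5252.88 / 43 = 122.16 → 122.16.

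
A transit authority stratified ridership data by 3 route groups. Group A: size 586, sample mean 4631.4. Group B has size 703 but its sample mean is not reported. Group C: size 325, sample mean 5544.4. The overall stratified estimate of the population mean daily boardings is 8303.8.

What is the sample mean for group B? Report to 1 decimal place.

N = 586 + 703 + 325 = 1614.
Overall total = μ·N = 8303.8·1614 = 13402333.2.
Subtract the known strata: 586·4631.4 + 325·5544.4 = 4515930.4.
Remaining total for group B: 13402333.2 − 4515930.4 = 8886402.8.
Divide by its size: 8886402.8 / 703 = 12640.687... → 12640.7.

12640.7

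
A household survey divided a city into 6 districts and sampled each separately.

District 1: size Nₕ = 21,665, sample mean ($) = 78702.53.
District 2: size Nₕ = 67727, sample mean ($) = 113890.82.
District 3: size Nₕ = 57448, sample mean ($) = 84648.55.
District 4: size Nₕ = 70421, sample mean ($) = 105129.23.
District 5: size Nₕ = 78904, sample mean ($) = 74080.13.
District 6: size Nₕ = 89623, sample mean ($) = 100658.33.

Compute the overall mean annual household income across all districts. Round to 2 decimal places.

94744.50

N = 385788; weights Wₕ = Nₕ/N = (0.0562, 0.1756, 0.1489, 0.1825, 0.2045, 0.2323).
x̄_st = Σ Wₕ·x̄ₕ = 0.0562·78702.53 + 0.1756·113890.82 + 0.1489·84648.55 + 0.1825·105129.23 + 0.2045·74080.13 + 0.2323·100658.33 ≈ 94744.4953...
→ 94744.50.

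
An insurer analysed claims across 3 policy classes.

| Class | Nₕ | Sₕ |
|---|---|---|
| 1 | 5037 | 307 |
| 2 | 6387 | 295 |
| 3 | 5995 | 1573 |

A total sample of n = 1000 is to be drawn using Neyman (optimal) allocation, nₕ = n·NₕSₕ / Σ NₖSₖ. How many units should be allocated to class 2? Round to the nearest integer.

147

Σ NₕSₕ = 5037·307 + 6387·295 + 5995·1573 = 12860659.
Share for 2: 1884165/12860659 = 0.14651.
n_2 = 1000 × 0.14651 = 146.506... → 147.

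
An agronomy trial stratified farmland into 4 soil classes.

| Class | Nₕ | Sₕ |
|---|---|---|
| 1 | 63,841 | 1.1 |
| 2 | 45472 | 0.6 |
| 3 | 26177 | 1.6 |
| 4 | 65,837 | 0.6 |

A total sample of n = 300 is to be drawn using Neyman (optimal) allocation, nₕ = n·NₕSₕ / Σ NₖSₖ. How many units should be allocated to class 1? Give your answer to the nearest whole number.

1: NₕSₕ = 63841·1.1 = 70225.1
2: NₕSₕ = 45472·0.6 = 27283.2
3: NₕSₕ = 26177·1.6 = 41883.2
4: NₕSₕ = 65837·0.6 = 39502.2
Σ NₕSₕ = 178893.7.
n_1 = 300·70225.1/178893.7 = 117.766... → 118.

118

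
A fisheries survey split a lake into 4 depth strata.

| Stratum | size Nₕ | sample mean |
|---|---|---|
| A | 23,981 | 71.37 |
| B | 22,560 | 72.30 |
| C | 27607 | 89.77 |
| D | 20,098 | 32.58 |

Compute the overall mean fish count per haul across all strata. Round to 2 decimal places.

68.71

x̄_st = (Σ Nₕx̄ₕ) / (Σ Nₕ) = (23981·71.37 + 22560·72.30 + 27607·89.77 + 20098·32.58) / 94246
= 6475685.2 / 94246 = 68.7105... → 68.71.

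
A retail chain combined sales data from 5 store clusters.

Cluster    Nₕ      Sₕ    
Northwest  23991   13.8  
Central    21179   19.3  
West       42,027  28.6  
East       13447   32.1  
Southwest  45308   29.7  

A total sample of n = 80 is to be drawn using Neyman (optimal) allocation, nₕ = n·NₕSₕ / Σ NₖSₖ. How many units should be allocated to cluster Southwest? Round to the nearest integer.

29

Σ NₕSₕ = 23991·13.8 + 21179·19.3 + 42027·28.6 + 13447·32.1 + 45308·29.7 = 3719099.
Share for Southwest: 1345647.6/3719099 = 0.36182.
n_Southwest = 80 × 0.36182 = 28.946... → 29.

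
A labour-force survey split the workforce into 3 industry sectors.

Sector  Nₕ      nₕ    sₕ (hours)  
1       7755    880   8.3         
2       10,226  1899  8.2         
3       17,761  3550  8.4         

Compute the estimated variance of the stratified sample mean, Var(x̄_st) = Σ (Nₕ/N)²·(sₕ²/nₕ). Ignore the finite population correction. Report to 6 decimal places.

0.011492

N = 35742; Wₕ = Nₕ/N.
sector 1: (7755/35742)²·8.3²/880 = 0.003685356
sector 2: (10226/35742)²·8.2²/1899 = 0.002898389
sector 3: (17761/35742)²·8.4²/3550 = 0.004908032
Sum = 0.011491776 → 0.011492.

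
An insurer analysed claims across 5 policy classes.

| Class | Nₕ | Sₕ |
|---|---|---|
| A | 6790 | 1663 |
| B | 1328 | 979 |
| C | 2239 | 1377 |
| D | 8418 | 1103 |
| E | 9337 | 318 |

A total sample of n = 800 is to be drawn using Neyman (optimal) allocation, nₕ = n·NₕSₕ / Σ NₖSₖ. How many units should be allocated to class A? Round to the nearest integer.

A: NₕSₕ = 6790·1663 = 11291770
B: NₕSₕ = 1328·979 = 1300112
C: NₕSₕ = 2239·1377 = 3083103
D: NₕSₕ = 8418·1103 = 9285054
E: NₕSₕ = 9337·318 = 2969166
Σ NₕSₕ = 27929205.
n_A = 800·11291770/27929205 = 323.440... → 323.

323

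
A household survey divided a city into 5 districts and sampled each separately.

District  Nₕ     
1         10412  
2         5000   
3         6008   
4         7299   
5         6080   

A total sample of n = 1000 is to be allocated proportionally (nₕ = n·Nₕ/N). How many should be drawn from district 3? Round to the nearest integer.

N = 10412 + 5000 + 6008 + 7299 + 6080 = 34799.
n_3 = 1000·6008/34799 = 172.649... → 173.

173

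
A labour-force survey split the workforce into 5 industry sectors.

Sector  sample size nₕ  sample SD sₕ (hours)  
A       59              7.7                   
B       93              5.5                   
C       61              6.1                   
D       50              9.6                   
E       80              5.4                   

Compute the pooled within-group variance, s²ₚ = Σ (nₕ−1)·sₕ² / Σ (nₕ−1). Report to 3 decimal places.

45.189

Degrees of freedom: 58 + 92 + 60 + 49 + 79 = 338.
Σ(nₕ−1)sₕ² = 58·59.29 + 92·30.25 + 60·37.21 + 49·92.16 + 79·29.16 = 15273.9.
s²ₚ = 15273.9 / 338 = 45.18905... → 45.189.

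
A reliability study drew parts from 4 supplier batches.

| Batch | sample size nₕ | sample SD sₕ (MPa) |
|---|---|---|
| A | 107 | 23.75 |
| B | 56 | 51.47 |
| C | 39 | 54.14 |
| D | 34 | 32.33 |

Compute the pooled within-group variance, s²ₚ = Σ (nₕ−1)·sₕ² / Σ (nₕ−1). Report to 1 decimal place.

1514.5

A: (107−1)·23.75² = 106·564.0625 = 59790.625
B: (56−1)·51.47² = 55·2649.1609 = 145703.8495
C: (39−1)·54.14² = 38·2931.1396 = 111383.3048
D: (34−1)·32.33² = 33·1045.2289 = 34492.5537
Numerator = 351370.333; denominator = Σ(nₕ−1) = 232.
s²ₚ = 351370.333/232 = 1514.527... → 1514.5.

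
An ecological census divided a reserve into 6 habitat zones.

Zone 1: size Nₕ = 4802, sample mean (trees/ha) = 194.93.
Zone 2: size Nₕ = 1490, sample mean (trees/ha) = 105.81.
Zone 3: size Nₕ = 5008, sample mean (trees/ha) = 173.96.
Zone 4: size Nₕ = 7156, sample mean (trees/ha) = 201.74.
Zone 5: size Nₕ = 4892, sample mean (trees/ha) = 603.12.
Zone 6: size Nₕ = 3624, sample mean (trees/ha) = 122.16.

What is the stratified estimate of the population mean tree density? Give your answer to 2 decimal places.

N = 4802 + 1490 + 5008 + 7156 + 4892 + 3624 = 26972.
Overall mean = Σ (Nₕ/N)·x̄ₕ — weight by population share, not a simple average.
Σ Nₕx̄ₕ = 4802·194.93 + 1490·105.81 + 5008·173.96 + 7156·201.74 + 4892·603.12 + 3624·122.16 = 936053.86 + 157656.9 + 871191.68 + 1443651.44 + 2950463.04 + 442707.84 = 6801724.76.
Divide by N: 6801724.76 / 26972 = 252.1772... → 252.18.

252.18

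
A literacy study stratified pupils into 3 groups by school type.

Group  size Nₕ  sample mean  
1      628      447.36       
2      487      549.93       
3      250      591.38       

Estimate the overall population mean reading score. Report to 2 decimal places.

N = 1365; weights Wₕ = Nₕ/N = (0.4601, 0.3568, 0.1832).
x̄_st = Σ Wₕ·x̄ₕ = 0.4601·447.36 + 0.3568·549.93 + 0.1832·591.38 ≈ 510.3319...
→ 510.33.

510.33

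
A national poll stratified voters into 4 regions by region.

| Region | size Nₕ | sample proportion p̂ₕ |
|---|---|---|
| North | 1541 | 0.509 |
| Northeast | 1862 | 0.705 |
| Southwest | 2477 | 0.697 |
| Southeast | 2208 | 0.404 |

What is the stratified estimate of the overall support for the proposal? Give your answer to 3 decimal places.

0.583

N = 1541 + 1862 + 2477 + 2208 = 8088.
Overall proportion = Σ (Nₕ/N)·p̂ₕ.
Σ Nₕp̂ₕ = 784.369 + 1312.71 + 1726.469 + 892.032 = 4715.58.
4715.58 / 8088 = 0.58303... → 0.583.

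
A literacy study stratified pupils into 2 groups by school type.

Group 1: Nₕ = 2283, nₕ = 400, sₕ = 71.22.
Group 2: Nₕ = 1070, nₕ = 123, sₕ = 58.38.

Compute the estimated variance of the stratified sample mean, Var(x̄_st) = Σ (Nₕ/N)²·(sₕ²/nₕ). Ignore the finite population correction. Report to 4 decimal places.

N = 3353. Term for each stratum: Wₕ²sₕ²/nₕ.
Var(x̄_st) = 5.8787997 + 2.8217824 = 8.7005821 → 8.7006.

8.7006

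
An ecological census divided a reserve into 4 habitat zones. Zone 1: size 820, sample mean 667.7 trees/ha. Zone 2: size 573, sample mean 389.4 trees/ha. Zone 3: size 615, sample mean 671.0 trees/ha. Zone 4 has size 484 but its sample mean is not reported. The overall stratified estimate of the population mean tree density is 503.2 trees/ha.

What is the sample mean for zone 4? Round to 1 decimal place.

146.0

Σ Nₕx̄ₕ = N·μ, so 484·x̄_4 = 2492·503.2 − (820·667.7 + 573·389.4 + 615·671.0).
= 1253974.4 − 1183305.2 = 70669.2.
x̄_4 = 70669.2 / 484 = 146.011... → 146.0.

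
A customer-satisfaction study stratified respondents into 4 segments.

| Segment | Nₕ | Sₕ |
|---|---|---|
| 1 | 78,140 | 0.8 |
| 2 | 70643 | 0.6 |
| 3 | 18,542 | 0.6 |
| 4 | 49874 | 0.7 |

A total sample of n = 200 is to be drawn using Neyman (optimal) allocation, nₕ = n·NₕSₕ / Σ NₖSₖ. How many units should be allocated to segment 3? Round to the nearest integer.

15

1: NₕSₕ = 78140·0.8 = 62512
2: NₕSₕ = 70643·0.6 = 42385.8
3: NₕSₕ = 18542·0.6 = 11125.2
4: NₕSₕ = 49874·0.7 = 34911.8
Σ NₕSₕ = 150934.8.
n_3 = 200·11125.2/150934.8 = 14.742... → 15.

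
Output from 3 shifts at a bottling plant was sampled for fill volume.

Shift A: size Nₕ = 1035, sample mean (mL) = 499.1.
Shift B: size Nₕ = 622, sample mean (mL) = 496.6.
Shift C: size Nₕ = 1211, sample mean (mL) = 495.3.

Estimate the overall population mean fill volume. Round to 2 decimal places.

496.95

x̄_st = (Σ Nₕx̄ₕ) / (Σ Nₕ) = (1035·499.1 + 622·496.6 + 1211·495.3) / 2868
= 1425262 / 2868 = 496.9533... → 496.95.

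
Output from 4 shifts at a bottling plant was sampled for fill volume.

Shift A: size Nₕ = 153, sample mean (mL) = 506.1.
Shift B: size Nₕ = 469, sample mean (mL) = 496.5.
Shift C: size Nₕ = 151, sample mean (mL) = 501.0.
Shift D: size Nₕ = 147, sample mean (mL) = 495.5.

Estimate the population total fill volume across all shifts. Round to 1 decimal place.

458781.3

A: 153·506.1 = 77433.3
B: 469·496.5 = 232858.5
C: 151·501.0 = 75651
D: 147·495.5 = 72838.5
τ̂ = Σ Nₕx̄ₕ = 458781.3.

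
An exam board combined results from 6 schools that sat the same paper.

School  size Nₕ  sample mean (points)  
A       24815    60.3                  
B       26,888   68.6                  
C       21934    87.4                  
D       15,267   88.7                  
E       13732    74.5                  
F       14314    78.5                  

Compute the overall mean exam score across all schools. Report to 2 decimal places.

N = 24815 + 26888 + 21934 + 15267 + 13732 + 14314 = 116950.
Overall mean = Σ (Nₕ/N)·x̄ₕ — weight by population share, not a simple average.
Σ Nₕx̄ₕ = 24815·60.3 + 26888·68.6 + 21934·87.4 + 15267·88.7 + 13732·74.5 + 14314·78.5 = 1496344.5 + 1844516.8 + 1917031.6 + 1354182.9 + 1023034 + 1123649 = 8758758.8.
Divide by N: 8758758.8 / 116950 = 74.8932... → 74.89.

74.89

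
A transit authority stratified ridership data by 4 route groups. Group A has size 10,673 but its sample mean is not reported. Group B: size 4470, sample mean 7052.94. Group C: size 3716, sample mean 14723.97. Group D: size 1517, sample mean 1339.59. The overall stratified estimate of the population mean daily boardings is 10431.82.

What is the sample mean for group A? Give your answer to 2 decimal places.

11644.87

N = 10673 + 4470 + 3716 + 1517 = 20376.
Overall total = μ·N = 10431.82·20376 = 212558764.32.
Subtract the known strata: 4470·7052.94 + 3716·14723.97 + 1517·1339.59 = 88273072.35.
Remaining total for group A: 212558764.32 − 88273072.35 = 124285691.97.
Divide by its size: 124285691.97 / 10673 = 11644.8695... → 11644.87.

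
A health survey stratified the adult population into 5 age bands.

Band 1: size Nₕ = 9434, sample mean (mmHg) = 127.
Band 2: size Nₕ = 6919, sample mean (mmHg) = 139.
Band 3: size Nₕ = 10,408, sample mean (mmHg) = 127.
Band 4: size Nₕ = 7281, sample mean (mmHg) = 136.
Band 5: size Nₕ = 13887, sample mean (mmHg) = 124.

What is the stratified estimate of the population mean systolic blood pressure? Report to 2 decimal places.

x̄_st = (Σ Nₕx̄ₕ) / (Σ Nₕ) = (9434·127 + 6919·139 + 10408·127 + 7281·136 + 13887·124) / 47929
= 6193879 / 47929 = 129.2303... → 129.23.

129.23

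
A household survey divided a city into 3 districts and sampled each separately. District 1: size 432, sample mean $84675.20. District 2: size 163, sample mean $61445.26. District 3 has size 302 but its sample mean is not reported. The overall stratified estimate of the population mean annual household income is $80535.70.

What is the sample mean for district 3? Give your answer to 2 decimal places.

Σ Nₕx̄ₕ = N·μ, so 302·x̄_3 = 897·80535.70 − (432·84675.20 + 163·61445.26).
= 72240522.9 − 46595263.78 = 25645259.12.
x̄_3 = 25645259.12 / 302 = 84918.0766... → 84918.08.

84918.08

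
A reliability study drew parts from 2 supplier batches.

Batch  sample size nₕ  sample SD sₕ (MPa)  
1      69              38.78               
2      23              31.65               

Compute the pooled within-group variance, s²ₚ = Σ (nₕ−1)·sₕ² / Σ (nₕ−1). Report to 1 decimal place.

1: (69−1)·38.78² = 68·1503.8884 = 102264.4112
2: (23−1)·31.65² = 22·1001.7225 = 22037.895
Numerator = 124302.3062; denominator = Σ(nₕ−1) = 90.
s²ₚ = 124302.3062/90 = 1381.137... → 1381.1.

1381.1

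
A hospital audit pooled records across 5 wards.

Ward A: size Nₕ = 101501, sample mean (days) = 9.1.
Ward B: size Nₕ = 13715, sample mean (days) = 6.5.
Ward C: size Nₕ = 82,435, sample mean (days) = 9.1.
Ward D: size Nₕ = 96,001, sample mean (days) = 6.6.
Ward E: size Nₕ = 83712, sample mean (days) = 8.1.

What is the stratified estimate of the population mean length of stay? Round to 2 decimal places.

8.15

N = 101501 + 13715 + 82435 + 96001 + 83712 = 377364.
Overall mean = Σ (Nₕ/N)·x̄ₕ — weight by population share, not a simple average.
Σ Nₕx̄ₕ = 101501·9.1 + 13715·6.5 + 82435·9.1 + 96001·6.6 + 83712·8.1 = 923659.1 + 89147.5 + 750158.5 + 633606.6 + 678067.2 = 3074638.9.
Divide by N: 3074638.9 / 377364 = 8.1477... → 8.15.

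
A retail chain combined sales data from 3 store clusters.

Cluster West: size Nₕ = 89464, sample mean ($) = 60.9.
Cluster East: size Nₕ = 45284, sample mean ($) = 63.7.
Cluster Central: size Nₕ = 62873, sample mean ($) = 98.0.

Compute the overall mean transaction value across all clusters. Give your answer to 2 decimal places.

N = 89464 + 45284 + 62873 = 197621.
The stratified mean weights each stratum mean by its population share Nₕ/N.
Σ Nₕx̄ₕ = 89464·60.9 + 45284·63.7 + 62873·98.0 = 5448357.6 + 2884590.8 + 6161554 = 14494502.4.
Divide by N: 14494502.4 / 197621 = 73.3450... → 73.34.

73.34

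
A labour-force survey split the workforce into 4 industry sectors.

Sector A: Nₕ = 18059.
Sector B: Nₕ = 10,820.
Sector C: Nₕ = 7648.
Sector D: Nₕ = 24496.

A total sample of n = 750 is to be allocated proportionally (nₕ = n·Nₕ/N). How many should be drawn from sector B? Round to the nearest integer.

133

Share of sector B = 10820/61023 = 0.17731.
Allocate 750 × 0.17731 = 132.983... → 133.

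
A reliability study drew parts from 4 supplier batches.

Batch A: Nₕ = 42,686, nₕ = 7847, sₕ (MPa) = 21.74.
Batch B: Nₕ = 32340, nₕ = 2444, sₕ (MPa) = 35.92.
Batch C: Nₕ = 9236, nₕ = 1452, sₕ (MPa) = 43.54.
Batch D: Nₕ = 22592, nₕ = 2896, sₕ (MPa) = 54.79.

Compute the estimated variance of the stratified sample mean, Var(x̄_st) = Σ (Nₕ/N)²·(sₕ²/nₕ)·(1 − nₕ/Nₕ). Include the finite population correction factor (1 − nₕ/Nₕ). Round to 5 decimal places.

N = 106854. Term for each stratum: Wₕ²sₕ²/nₕ·(1−nₕ/Nₕ).
Var(x̄_st) = 0.00784486 + 0.04470365 + 0.00822083 + 0.04039757 = 0.10116690 → 0.10117.

0.10117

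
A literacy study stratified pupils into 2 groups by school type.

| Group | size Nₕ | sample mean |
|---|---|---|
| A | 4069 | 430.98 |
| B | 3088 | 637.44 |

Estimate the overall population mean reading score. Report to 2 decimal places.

520.06

N = 4069 + 3088 = 7157.
The stratified mean weights each stratum mean by its population share Nₕ/N.
Σ Nₕx̄ₕ = 4069·430.98 + 3088·637.44 = 1753657.62 + 1968414.72 = 3722072.34.
Divide by N: 3722072.34 / 7157 = 520.0604... → 520.06.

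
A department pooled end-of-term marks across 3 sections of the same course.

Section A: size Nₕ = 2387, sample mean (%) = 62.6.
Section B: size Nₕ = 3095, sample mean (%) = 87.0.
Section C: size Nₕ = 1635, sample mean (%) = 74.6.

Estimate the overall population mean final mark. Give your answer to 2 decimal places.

N = 7117; weights Wₕ = Nₕ/N = (0.3354, 0.4349, 0.2297).
x̄_st = Σ Wₕ·x̄ₕ = 0.3354·62.6 + 0.4349·87.0 + 0.2297·74.6 ≈ 75.9677...
→ 75.97.

75.97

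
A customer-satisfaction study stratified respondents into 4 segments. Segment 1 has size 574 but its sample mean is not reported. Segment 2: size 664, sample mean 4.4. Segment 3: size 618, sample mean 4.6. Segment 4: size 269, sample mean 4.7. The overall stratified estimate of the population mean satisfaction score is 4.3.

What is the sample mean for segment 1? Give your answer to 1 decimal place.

3.7

N = 574 + 664 + 618 + 269 = 2125.
Overall total = μ·N = 4.3·2125 = 9137.5.
Subtract the known strata: 664·4.4 + 618·4.6 + 269·4.7 = 7028.7.
Remaining total for segment 1: 9137.5 − 7028.7 = 2108.8.
Divide by its size: 2108.8 / 574 = 3.674... → 3.7.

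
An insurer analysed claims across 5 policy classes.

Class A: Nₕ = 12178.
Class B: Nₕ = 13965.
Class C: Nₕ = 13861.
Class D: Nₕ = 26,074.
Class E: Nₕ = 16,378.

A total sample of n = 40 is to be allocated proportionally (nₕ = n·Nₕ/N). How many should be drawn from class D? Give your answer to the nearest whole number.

13

Share of class D = 26074/82456 = 0.31622.
Allocate 40 × 0.31622 = 12.649... → 13.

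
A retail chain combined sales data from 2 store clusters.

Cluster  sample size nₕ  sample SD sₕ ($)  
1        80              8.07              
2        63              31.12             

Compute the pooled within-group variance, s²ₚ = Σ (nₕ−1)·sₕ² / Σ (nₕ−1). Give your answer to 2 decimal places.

1: (80−1)·8.07² = 79·65.1249 = 5144.8671
2: (63−1)·31.12² = 62·968.4544 = 60044.1728
Numerator = 65189.0399; denominator = Σ(nₕ−1) = 141.
s²ₚ = 65189.0399/141 = 462.3336... → 462.33.

462.33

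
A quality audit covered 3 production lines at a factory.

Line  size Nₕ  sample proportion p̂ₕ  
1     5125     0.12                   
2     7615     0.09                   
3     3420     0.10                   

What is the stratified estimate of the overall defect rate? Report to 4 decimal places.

0.1016

Wₕ = Nₕ/N with N = 16160: 0.3171, 0.4712, 0.2116.
p̂_st = 0.3171·0.12 + 0.4712·0.09 + 0.2116·0.10 ≈ 0.101631... → 0.1016.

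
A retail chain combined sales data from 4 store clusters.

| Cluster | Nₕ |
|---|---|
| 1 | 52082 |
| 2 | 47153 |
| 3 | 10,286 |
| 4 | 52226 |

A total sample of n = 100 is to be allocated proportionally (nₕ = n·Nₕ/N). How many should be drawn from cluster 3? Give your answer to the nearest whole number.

6

Share of cluster 3 = 10286/161747 = 0.06359.
Allocate 100 × 0.06359 = 6.359... → 6.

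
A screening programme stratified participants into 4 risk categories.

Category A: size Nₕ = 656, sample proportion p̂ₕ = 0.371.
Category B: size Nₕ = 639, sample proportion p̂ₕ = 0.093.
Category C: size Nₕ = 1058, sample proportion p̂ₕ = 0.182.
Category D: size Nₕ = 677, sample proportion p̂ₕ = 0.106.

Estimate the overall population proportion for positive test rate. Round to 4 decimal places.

0.1872

N = 656 + 639 + 1058 + 677 = 3030.
Overall proportion = Σ (Nₕ/N)·p̂ₕ.
Σ Nₕp̂ₕ = 243.376 + 59.427 + 192.556 + 71.762 = 567.121.
567.121 / 3030 = 0.187169... → 0.1872.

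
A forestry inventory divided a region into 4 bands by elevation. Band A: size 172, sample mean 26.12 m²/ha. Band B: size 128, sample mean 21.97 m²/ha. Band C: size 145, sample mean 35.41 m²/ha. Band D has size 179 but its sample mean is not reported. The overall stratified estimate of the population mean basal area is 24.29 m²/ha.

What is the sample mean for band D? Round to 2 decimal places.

15.18

Σ Nₕx̄ₕ = N·μ, so 179·x̄_D = 624·24.29 − (172·26.12 + 128·21.97 + 145·35.41).
= 15156.96 − 12439.25 = 2717.71.
x̄_D = 2717.71 / 179 = 15.1827... → 15.18.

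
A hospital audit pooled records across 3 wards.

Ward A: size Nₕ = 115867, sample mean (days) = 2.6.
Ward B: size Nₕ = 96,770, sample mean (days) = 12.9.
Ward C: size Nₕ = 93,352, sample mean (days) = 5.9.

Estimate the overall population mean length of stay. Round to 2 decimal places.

x̄_st = (Σ Nₕx̄ₕ) / (Σ Nₕ) = (115867·2.6 + 96770·12.9 + 93352·5.9) / 305989
= 2100364 / 305989 = 6.8642... → 6.86.

6.86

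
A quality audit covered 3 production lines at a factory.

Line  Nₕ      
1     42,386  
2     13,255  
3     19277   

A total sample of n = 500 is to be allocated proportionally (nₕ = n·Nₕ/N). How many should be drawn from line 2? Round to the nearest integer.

Share of line 2 = 13255/74918 = 0.17693.
Allocate 500 × 0.17693 = 88.463... → 88.

88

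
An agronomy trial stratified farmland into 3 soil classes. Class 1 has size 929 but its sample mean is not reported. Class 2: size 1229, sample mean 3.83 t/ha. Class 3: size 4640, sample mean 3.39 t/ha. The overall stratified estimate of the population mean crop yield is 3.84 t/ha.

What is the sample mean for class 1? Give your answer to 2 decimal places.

6.10

N = 929 + 1229 + 4640 = 6798.
Overall total = μ·N = 3.84·6798 = 26104.32.
Subtract the known strata: 1229·3.83 + 4640·3.39 = 20436.67.
Remaining total for class 1: 26104.32 − 20436.67 = 5667.65.
Divide by its size: 5667.65 / 929 = 6.1008... → 6.10.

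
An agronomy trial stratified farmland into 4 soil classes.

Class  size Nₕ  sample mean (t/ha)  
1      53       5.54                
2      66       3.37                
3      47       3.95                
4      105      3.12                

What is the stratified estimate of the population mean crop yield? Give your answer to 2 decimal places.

3.80

x̄_st = (Σ Nₕx̄ₕ) / (Σ Nₕ) = (53·5.54 + 66·3.37 + 47·3.95 + 105·3.12) / 271
= 1029.29 / 271 = 3.7981... → 3.80.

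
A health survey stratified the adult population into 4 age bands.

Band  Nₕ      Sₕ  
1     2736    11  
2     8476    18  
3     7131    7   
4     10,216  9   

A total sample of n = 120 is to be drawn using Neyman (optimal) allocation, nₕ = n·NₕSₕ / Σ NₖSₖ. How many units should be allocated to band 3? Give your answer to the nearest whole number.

1: NₕSₕ = 2736·11 = 30096
2: NₕSₕ = 8476·18 = 152568
3: NₕSₕ = 7131·7 = 49917
4: NₕSₕ = 10216·9 = 91944
Σ NₕSₕ = 324525.
n_3 = 120·49917/324525 = 18.458... → 18.

18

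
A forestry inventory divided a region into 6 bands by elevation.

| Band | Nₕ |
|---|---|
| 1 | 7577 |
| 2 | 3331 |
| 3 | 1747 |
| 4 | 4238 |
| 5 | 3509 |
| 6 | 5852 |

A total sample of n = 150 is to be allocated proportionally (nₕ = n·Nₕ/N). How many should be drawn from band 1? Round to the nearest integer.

43

N = 7577 + 3331 + 1747 + 4238 + 3509 + 5852 = 26254.
n_1 = 150·7577/26254 = 43.291... → 43.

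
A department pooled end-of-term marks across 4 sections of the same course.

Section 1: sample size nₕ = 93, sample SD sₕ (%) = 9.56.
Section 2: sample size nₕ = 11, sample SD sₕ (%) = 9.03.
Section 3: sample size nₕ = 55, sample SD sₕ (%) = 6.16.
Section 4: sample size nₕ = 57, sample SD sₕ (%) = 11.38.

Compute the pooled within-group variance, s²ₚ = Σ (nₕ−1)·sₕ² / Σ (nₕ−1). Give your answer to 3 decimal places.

1: (93−1)·9.56² = 92·91.3936 = 8408.2112
2: (11−1)·9.03² = 10·81.5409 = 815.409
3: (55−1)·6.16² = 54·37.9456 = 2049.0624
4: (57−1)·11.38² = 56·129.5044 = 7252.2464
Numerator = 18524.929; denominator = Σ(nₕ−1) = 212.
s²ₚ = 18524.929/212 = 87.38174... → 87.382.

87.382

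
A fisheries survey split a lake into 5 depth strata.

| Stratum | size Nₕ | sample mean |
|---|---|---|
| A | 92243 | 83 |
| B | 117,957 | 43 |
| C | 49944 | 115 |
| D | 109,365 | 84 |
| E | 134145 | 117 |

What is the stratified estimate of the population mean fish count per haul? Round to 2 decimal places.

86.08

N = 503654; weights Wₕ = Nₕ/N = (0.1831, 0.2342, 0.0992, 0.2171, 0.2663).
x̄_st = Σ Wₕ·x̄ₕ = 0.1831·83 + 0.2342·43 + 0.0992·115 + 0.2171·84 + 0.2663·117 ≈ 86.0780...
→ 86.08.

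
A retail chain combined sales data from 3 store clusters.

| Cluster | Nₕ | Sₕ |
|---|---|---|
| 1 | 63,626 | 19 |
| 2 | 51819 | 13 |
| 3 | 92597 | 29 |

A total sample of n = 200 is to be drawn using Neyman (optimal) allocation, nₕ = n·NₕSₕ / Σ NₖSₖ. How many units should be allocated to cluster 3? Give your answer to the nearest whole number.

1: NₕSₕ = 63626·19 = 1208894
2: NₕSₕ = 51819·13 = 673647
3: NₕSₕ = 92597·29 = 2685313
Σ NₕSₕ = 4567854.
n_3 = 200·2685313/4567854 = 117.574... → 118.

118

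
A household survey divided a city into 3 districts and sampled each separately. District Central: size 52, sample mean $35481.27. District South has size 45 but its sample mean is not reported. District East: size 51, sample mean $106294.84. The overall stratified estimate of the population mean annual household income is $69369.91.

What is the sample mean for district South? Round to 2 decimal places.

N = 52 + 45 + 51 = 148.
Overall total = μ·N = 69369.91·148 = 10266746.68.
Subtract the known strata: 52·35481.27 + 51·106294.84 = 7266062.88.
Remaining total for district South: 10266746.68 − 7266062.88 = 3000683.8.
Divide by its size: 3000683.8 / 45 = 66681.8622... → 66681.86.

66681.86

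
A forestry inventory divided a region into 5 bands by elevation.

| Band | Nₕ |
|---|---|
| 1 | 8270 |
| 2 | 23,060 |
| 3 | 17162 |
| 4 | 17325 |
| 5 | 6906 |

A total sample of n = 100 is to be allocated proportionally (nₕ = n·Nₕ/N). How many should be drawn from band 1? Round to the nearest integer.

11

Share of band 1 = 8270/72723 = 0.11372.
Allocate 100 × 0.11372 = 11.372... → 11.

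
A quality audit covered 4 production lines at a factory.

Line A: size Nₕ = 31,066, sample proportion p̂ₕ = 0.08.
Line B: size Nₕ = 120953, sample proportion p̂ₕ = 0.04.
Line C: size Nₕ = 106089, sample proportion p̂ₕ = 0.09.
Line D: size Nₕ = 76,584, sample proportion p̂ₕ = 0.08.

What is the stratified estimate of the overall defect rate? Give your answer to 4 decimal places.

0.0687

Wₕ = Nₕ/N with N = 334692: 0.0928, 0.3614, 0.3170, 0.2288.
p̂_st = 0.0928·0.08 + 0.3614·0.04 + 0.3170·0.09 + 0.2288·0.08 ≈ 0.068714... → 0.0687.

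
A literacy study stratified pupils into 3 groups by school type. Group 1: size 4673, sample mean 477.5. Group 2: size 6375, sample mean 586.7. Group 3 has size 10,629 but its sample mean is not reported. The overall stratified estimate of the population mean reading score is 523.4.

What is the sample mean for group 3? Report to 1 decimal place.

N = 4673 + 6375 + 10629 = 21677.
Overall total = μ·N = 523.4·21677 = 11345741.8.
Subtract the known strata: 4673·477.5 + 6375·586.7 = 5971570.
Remaining total for group 3: 11345741.8 − 5971570 = 5374171.8.
Divide by its size: 5374171.8 / 10629 = 505.614... → 505.6.

505.6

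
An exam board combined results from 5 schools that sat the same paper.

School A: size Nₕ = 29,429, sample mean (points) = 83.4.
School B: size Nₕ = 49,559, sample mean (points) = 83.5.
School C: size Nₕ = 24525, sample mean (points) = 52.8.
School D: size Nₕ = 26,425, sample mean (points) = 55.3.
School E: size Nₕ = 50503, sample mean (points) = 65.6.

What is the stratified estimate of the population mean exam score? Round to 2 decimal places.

70.17

N = 180441; weights Wₕ = Nₕ/N = (0.1631, 0.2747, 0.1359, 0.1464, 0.2799).
x̄_st = Σ Wₕ·x̄ₕ = 0.1631·83.4 + 0.2747·83.5 + 0.1359·52.8 + 0.1464·55.3 + 0.2799·65.6 ≈ 70.1713...
→ 70.17.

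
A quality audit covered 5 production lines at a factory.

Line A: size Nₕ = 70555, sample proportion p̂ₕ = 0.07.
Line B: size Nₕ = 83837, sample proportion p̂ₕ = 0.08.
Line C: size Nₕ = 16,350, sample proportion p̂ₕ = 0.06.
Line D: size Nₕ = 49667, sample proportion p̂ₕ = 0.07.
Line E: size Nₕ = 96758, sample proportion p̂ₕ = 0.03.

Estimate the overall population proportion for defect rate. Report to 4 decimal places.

0.0599

N = 70555 + 83837 + 16350 + 49667 + 96758 = 317167.
Overall proportion = Σ (Nₕ/N)·p̂ₕ.
Σ Nₕp̂ₕ = 4938.85 + 6706.96 + 981 + 3476.69 + 2902.74 = 19006.24.
19006.24 / 317167 = 0.059925... → 0.0599.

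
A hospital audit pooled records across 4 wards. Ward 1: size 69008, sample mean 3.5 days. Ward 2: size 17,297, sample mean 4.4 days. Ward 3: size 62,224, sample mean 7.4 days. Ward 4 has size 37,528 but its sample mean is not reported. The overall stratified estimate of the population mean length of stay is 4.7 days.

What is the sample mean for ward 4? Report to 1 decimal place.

2.6

Σ Nₕx̄ₕ = N·μ, so 37528·x̄_4 = 186057·4.7 − (69008·3.5 + 17297·4.4 + 62224·7.4).
= 874467.9 − 778092.4 = 96375.5.
x̄_4 = 96375.5 / 37528 = 2.568... → 2.6.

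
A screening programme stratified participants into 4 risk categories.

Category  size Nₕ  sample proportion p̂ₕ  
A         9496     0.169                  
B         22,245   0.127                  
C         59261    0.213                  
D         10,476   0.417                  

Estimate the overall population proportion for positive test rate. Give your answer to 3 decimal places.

0.211

Wₕ = Nₕ/N with N = 101478: 0.0936, 0.2192, 0.5840, 0.1032.
p̂_st = 0.0936·0.169 + 0.2192·0.127 + 0.5840·0.213 + 0.1032·0.417 ≈ 0.21109... → 0.211.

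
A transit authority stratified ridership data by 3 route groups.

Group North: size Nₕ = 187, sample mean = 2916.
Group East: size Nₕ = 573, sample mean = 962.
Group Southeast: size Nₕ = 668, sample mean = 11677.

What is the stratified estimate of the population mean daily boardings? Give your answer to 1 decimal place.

6230.2

N = 187 + 573 + 668 = 1428.
The stratified mean weights each stratum mean by its population share Nₕ/N.
Σ Nₕx̄ₕ = 187·2916 + 573·962 + 668·11677 = 545292 + 551226 + 7800236 = 8896754.
Divide by N: 8896754 / 1428 = 6230.220... → 6230.2.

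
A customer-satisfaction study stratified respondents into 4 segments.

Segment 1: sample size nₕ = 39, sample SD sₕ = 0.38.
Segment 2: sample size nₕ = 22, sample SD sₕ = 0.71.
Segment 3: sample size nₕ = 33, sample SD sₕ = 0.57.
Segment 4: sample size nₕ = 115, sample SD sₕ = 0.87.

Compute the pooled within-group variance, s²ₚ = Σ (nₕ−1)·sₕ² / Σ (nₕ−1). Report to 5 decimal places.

0.55003

Degrees of freedom: 38 + 21 + 32 + 114 = 205.
Σ(nₕ−1)sₕ² = 38·0.1444 + 21·0.5041 + 32·0.3249 + 114·0.7569 = 112.7567.
s²ₚ = 112.7567 / 205 = 0.5500327... → 0.55003.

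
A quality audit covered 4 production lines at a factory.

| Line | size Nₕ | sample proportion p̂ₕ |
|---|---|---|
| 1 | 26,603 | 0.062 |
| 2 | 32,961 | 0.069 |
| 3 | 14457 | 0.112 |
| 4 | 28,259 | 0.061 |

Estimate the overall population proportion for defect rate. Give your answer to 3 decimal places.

Wₕ = Nₕ/N with N = 102280: 0.2601, 0.3223, 0.1413, 0.2763.
p̂_st = 0.2601·0.062 + 0.3223·0.069 + 0.1413·0.112 + 0.2763·0.061 ≈ 0.07105... → 0.071.

0.071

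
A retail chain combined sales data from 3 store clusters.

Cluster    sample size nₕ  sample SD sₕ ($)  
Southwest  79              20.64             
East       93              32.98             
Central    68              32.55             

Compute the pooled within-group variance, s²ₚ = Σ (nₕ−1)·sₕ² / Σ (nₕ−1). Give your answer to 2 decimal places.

Degrees of freedom: 78 + 92 + 67 = 237.
Σ(nₕ−1)sₕ² = 78·426.0096 + 92·1087.6804 + 67·1059.5025 = 204282.0131.
s²ₚ = 204282.0131 / 237 = 861.9494... → 861.95.

861.95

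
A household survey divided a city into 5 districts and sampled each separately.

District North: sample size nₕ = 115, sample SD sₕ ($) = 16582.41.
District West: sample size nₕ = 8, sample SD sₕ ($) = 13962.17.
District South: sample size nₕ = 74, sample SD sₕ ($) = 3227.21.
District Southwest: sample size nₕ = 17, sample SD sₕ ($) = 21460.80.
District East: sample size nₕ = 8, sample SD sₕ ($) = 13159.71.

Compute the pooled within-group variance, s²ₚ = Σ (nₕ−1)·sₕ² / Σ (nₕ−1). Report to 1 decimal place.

193794853.9

North: (115−1)·16582.41² = 114·274976321.4081 = 31347300640.5234
West: (8−1)·13962.17² = 7·194942191.1089 = 1364595337.7623
South: (74−1)·3227.21² = 73·10414884.3841 = 760286560.0393
Southwest: (17−1)·21460.80² = 16·460565936.64 = 7369054986.24
East: (8−1)·13159.71² = 7·173177967.2841 = 1212245770.9887
Numerator = 42053483295.5537; denominator = Σ(nₕ−1) = 217.
s²ₚ = 42053483295.5537/217 = 193794853.897... → 193794853.9.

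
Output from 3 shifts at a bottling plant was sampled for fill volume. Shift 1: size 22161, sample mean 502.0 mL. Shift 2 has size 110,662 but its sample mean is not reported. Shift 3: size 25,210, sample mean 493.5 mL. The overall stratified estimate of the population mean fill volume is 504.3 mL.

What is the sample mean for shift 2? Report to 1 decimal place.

507.2

N = 22161 + 110662 + 25210 = 158033.
Overall total = μ·N = 504.3·158033 = 79696041.9.
Subtract the known strata: 22161·502.0 + 25210·493.5 = 23565957.
Remaining total for shift 2: 79696041.9 − 23565957 = 56130084.9.
Divide by its size: 56130084.9 / 110662 = 507.221... → 507.2.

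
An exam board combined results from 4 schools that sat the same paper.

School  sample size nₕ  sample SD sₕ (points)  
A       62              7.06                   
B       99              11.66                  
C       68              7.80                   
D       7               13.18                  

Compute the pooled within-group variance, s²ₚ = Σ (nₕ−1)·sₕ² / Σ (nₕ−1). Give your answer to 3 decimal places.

A: (62−1)·7.06² = 61·49.8436 = 3040.4596
B: (99−1)·11.66² = 98·135.9556 = 13323.6488
C: (68−1)·7.80² = 67·60.84 = 4076.28
D: (7−1)·13.18² = 6·173.7124 = 1042.2744
Numerator = 21482.6628; denominator = Σ(nₕ−1) = 232.
s²ₚ = 21482.6628/232 = 92.59768... → 92.598.

92.598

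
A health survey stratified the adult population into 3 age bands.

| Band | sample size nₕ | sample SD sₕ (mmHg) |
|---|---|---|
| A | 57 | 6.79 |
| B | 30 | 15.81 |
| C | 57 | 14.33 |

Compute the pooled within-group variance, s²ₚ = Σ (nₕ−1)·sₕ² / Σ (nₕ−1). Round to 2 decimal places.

A: (57−1)·6.79² = 56·46.1041 = 2581.8296
B: (30−1)·15.81² = 29·249.9561 = 7248.7269
C: (57−1)·14.33² = 56·205.3489 = 11499.5384
Numerator = 21330.0949; denominator = Σ(nₕ−1) = 141.
s²ₚ = 21330.0949/141 = 151.2773... → 151.28.

151.28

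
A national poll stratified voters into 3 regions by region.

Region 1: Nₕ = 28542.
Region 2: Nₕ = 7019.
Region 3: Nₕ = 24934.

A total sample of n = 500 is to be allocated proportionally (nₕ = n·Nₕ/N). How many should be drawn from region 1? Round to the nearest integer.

236

N = 28542 + 7019 + 24934 = 60495.
n_1 = 500·28542/60495 = 235.904... → 236.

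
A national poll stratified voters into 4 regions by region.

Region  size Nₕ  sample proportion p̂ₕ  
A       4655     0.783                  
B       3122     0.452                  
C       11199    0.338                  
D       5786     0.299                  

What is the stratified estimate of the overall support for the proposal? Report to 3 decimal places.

0.427

Wₕ = Nₕ/N with N = 24762: 0.1880, 0.1261, 0.4523, 0.2337.
p̂_st = 0.1880·0.783 + 0.1261·0.452 + 0.4523·0.338 + 0.2337·0.299 ≈ 0.42692... → 0.427.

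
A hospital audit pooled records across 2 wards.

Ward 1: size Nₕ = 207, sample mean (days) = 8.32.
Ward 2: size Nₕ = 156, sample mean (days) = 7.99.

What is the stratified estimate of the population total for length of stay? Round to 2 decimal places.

1: 207·8.32 = 1722.24
2: 156·7.99 = 1246.44
τ̂ = Σ Nₕx̄ₕ = 2968.68.

2968.68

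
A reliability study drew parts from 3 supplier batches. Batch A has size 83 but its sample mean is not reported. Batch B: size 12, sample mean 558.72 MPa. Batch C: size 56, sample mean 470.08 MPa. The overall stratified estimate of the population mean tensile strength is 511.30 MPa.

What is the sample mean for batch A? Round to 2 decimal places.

Σ Nₕx̄ₕ = N·μ, so 83·x̄_A = 151·511.30 − (12·558.72 + 56·470.08).
= 77206.3 − 33029.12 = 44177.18.
x̄_A = 44177.18 / 83 = 532.2552... → 532.26.

532.26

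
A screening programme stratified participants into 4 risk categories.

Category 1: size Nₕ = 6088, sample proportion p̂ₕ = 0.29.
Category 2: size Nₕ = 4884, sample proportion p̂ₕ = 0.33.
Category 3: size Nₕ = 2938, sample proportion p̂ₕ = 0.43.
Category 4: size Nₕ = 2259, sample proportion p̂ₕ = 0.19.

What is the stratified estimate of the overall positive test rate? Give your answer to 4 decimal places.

Wₕ = Nₕ/N with N = 16169: 0.3765, 0.3021, 0.1817, 0.1397.
p̂_st = 0.3765·0.29 + 0.3021·0.33 + 0.1817·0.43 + 0.1397·0.19 ≈ 0.313550... → 0.3136.

0.3136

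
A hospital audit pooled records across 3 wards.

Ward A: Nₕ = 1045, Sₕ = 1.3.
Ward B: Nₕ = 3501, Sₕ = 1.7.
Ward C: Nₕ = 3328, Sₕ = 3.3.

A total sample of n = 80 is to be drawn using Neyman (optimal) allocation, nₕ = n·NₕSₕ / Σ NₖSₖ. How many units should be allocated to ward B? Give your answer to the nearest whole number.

Σ NₕSₕ = 1045·1.3 + 3501·1.7 + 3328·3.3 = 18292.6.
Share for B: 5951.7/18292.6 = 0.32536.
n_B = 80 × 0.32536 = 26.029... → 26.

26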